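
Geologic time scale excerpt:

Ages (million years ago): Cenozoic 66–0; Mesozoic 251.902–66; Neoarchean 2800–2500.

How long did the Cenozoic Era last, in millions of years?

66 − 0 = 66 million years.

66 million years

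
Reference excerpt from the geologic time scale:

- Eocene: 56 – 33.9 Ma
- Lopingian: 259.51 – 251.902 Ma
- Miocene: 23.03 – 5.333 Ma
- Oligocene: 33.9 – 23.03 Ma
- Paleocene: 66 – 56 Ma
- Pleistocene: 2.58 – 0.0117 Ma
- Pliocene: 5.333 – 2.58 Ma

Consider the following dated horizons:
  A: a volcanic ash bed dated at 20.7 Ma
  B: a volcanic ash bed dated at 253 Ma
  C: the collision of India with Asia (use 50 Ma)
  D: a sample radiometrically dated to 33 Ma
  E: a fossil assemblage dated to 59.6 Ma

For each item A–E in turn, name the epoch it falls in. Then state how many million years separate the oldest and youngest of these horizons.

A — Miocene; B — Lopingian; C — Eocene; D — Oligocene; E — Paleocene; span 232.3 million years

A: 20.7 Ma lies in 23.03–5.333 Ma, so Miocene.
B: 253 Ma lies in 259.51–251.902 Ma, so Lopingian.
C: 50 Ma lies in 56–33.9 Ma, so Eocene.
D: 33 Ma lies in 33.9–23.03 Ma, so Oligocene.
E: 59.6 Ma lies in 66–56 Ma, so Paleocene.
Oldest = 253 Ma, youngest = 20.7 Ma → span 232.3 Myr.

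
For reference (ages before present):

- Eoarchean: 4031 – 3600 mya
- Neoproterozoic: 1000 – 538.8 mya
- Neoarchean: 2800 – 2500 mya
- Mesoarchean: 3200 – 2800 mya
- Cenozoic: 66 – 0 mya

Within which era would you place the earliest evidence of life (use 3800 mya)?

3800 Ma lies between 4031 and 3600 Ma, so it falls in the Eoarchean.

Eoarchean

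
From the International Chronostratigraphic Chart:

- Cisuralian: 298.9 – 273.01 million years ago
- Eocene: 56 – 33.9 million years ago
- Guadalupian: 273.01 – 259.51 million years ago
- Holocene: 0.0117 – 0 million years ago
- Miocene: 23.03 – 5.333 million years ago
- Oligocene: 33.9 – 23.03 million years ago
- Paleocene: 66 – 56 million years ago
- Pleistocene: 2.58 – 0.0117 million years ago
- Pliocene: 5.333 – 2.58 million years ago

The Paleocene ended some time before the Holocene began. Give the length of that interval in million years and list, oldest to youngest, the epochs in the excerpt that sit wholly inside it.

End of Paleocene = 56 Ma; start of Holocene = 0.0117 Ma.
Gap = 56 − 0.0117 = 55.9883 Myr.
Epochs wholly inside 56–0.0117 Ma: Eocene (56–33.9), Oligocene (33.9–23.03), Miocene (23.03–5.333), Pliocene (5.333–2.58), Pleistocene (2.58–0.0117).

55.9883 million years; Eocene, Oligocene, Miocene, Pliocene, Pleistocene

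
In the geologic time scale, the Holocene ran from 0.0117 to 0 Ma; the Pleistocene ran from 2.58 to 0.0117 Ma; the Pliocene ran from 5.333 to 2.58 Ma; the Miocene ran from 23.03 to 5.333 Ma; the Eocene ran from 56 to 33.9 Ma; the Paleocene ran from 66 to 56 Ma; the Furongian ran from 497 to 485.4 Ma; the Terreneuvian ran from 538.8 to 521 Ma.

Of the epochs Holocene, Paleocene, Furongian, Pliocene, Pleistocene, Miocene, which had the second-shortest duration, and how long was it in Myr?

Pleistocene, 2.5683 million years

Durations: Holocene 0.0117; Paleocene 10; Furongian 11.6; Pliocene 2.753; Pleistocene 2.5683; Miocene 17.697 Myr.
Sorted shortest-first: Holocene (0.0117), Pleistocene (2.5683), Pliocene (2.753), Paleocene (10), Furongian (11.6), Miocene (17.697).
The second shortest is Pleistocene at 2.5683 Myr.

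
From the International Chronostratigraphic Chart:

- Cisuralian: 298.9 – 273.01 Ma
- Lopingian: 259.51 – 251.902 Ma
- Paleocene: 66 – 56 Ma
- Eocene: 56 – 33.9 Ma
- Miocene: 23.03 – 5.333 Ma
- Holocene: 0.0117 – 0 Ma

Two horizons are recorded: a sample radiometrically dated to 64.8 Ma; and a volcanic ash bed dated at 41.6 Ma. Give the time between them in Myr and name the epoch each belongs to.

23.2 million years apart; the first in the Paleocene, the second in the Eocene

Elapsed time: 64.8 − 41.6 = 23.2 Myr.
64.8 Ma lies within 66–56 Ma: Paleocene.
41.6 Ma lies within 56–33.9 Ma: Eocene.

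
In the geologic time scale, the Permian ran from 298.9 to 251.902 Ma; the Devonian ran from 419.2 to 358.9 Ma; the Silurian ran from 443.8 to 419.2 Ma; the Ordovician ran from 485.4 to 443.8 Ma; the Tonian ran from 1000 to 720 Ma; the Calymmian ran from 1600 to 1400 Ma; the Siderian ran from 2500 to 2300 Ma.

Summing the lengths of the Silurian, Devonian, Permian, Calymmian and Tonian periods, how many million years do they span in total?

611.898 million years

Duration is start − end for each: (443.8 − 419.2) + (419.2 − 358.9) + (298.9 − 251.902) + (1600 − 1400) + (1000 − 720).
That is 24.6 + 60.3 + 46.998 + 200 + 280, which totals 611.898 million years.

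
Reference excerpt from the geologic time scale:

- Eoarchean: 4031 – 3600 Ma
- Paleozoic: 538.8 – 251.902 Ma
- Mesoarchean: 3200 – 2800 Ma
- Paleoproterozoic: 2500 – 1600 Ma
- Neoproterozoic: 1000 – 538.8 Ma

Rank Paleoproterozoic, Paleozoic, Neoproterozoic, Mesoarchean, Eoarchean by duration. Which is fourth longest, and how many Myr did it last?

Mesoarchean, 400 million years

Durations: Paleoproterozoic 900; Paleozoic 286.898; Neoproterozoic 461.2; Mesoarchean 400; Eoarchean 431 Myr.
Sorted longest-first: Paleoproterozoic (900), Neoproterozoic (461.2), Eoarchean (431), Mesoarchean (400), Paleozoic (286.898).
The fourth longest is Mesoarchean at 400 Myr.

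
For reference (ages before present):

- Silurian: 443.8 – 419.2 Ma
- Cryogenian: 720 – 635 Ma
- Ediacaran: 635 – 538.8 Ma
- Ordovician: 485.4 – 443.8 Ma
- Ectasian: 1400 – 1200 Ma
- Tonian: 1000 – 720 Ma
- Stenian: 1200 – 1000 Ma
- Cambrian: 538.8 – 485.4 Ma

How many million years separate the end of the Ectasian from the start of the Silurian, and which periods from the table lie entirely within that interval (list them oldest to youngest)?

756.2 million years; Stenian, Tonian, Cryogenian, Ediacaran, Cambrian, Ordovician

The Ectasian closes at 1200 Ma and the Silurian opens at 443.8 Ma, so the interval is 1200 − 443.8 = 756.2 Myr.
A period fits inside if it starts at or after 1200 Ma and ends at or before 443.8 Ma; oldest first that gives Stenian, Tonian, Cryogenian, Ediacaran, Cambrian, Ordovician.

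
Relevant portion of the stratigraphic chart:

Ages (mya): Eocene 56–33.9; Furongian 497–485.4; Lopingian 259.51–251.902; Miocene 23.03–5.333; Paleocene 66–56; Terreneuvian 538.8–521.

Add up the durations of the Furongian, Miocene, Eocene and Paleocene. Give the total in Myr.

61.397 million years

Duration is start − end for each: (497 − 485.4) + (23.03 − 5.333) + (56 − 33.9) + (66 − 56).
That is 11.6 + 17.697 + 22.1 + 10, which totals 61.397 million years.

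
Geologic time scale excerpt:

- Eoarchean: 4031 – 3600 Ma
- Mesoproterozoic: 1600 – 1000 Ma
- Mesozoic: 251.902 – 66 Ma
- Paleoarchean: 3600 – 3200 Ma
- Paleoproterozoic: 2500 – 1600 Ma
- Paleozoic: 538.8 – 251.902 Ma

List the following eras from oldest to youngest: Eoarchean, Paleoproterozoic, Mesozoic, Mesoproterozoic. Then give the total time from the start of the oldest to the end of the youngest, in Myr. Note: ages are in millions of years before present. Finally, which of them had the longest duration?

From the excerpt: Eoarchean 4031–3600; Paleoproterozoic 2500–1600; Mesozoic 251.902–66; Mesoproterozoic 1600–1000 (Ma).
Larger Ma is earlier, so the oldest is Eoarchean and the youngest is Mesozoic; oldest to youngest: Eoarchean, Paleoproterozoic, Mesoproterozoic, Mesozoic.
Oldest start 4031 minus youngest end 66 gives 3965 Myr overall.
Individual lengths (start − end): Mesoproterozoic 600; Paleoproterozoic 900; Mesozoic 185.902; Eoarchean 431. The largest is Paleoproterozoic at 900 Myr.

Eoarchean → Paleoproterozoic → Mesoproterozoic → Mesozoic; total span 3965 Myr; longest is Paleoproterozoic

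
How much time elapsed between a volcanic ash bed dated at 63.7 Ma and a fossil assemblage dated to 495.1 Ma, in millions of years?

495.1 − 63.7 = 431.4 million years.

431.4 million years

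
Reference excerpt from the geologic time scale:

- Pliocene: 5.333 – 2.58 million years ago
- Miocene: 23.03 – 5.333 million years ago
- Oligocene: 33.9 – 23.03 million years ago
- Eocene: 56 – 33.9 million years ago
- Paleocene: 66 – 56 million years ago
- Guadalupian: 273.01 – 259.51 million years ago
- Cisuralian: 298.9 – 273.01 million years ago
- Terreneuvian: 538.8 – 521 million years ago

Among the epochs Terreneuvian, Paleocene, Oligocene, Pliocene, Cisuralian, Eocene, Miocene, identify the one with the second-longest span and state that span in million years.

Eocene, 22.1 million years

Durations: Terreneuvian 17.8; Paleocene 10; Oligocene 10.87; Pliocene 2.753; Cisuralian 25.89; Eocene 22.1; Miocene 17.697 Myr.
Sorted longest-first: Cisuralian (25.89), Eocene (22.1), Terreneuvian (17.8), Miocene (17.697), Oligocene (10.87), Paleocene (10), Pliocene (2.753).
The second longest is Eocene at 22.1 Myr.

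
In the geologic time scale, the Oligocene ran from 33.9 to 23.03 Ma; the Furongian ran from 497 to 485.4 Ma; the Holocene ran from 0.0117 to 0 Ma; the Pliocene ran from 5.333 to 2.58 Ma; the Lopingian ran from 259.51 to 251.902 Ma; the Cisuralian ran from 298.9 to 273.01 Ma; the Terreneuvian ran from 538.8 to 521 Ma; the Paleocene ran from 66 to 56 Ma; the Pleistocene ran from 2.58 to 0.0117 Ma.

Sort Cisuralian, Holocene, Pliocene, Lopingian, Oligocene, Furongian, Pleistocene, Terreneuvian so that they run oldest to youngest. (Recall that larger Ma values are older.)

Sorting by start age (descending Ma, since larger Ma = older): Terreneuvian start 538.8, Furongian start 497, Cisuralian start 298.9, Lopingian start 259.51, Oligocene start 33.9, Pliocene start 5.333, Pleistocene start 2.58, Holocene start 0.0117.

Terreneuvian, Furongian, Cisuralian, Lopingian, Oligocene, Pliocene, Pleistocene, Holocene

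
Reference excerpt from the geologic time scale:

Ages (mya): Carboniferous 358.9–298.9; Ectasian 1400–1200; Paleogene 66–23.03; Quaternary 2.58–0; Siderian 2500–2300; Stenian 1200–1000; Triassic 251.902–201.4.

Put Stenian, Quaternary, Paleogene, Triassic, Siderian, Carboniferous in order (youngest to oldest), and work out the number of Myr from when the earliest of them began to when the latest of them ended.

Start ages (Ma): Siderian 2500, Stenian 1200, Carboniferous 358.9, Triassic 251.902, Paleogene 66, Quaternary 2.58.
Ordered youngest to oldest: Quaternary, Paleogene, Triassic, Carboniferous, Stenian, Siderian.
Span = 2500 − 0 = 2500 Myr.

Quaternary, Paleogene, Triassic, Carboniferous, Stenian, Siderian; total span 2500 Myr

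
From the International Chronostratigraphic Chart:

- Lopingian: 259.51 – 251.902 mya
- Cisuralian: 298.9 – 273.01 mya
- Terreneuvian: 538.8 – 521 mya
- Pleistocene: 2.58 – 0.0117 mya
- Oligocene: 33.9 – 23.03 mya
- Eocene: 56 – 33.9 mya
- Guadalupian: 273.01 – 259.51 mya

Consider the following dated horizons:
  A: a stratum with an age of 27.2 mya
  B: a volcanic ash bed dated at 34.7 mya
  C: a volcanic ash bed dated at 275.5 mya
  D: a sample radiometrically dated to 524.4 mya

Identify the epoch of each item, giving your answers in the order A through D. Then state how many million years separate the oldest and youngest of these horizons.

A: 27.2 Ma lies in 33.9–23.03 Ma, so Oligocene.
B: 34.7 Ma lies in 56–33.9 Ma, so Eocene.
C: 275.5 Ma lies in 298.9–273.01 Ma, so Cisuralian.
D: 524.4 Ma lies in 538.8–521 Ma, so Terreneuvian.
Oldest = 524.4 Ma, youngest = 27.2 Ma → span 497.2 Myr.

A — Oligocene; B — Eocene; C — Cisuralian; D — Terreneuvian; span 497.2 million years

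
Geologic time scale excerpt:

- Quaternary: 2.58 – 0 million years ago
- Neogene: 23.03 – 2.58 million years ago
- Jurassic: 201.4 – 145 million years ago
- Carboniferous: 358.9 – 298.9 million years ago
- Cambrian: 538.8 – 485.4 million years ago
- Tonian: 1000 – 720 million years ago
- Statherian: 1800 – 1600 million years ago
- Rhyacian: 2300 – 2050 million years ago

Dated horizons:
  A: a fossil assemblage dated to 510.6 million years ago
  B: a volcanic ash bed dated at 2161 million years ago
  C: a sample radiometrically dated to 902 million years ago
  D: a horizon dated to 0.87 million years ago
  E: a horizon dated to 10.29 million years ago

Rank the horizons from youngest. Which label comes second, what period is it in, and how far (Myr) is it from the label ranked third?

E, in the Neogene; 500.31 million years to A

Smaller Ma means younger, so youngest first: D 0.87 < E 10.29 < A 510.6 < C 902 < B 2161.
Counting 2 along gives E (10.29 Ma); the excerpt puts that inside the Neogene, 23.03–2.58 Ma.
Next in line is A (510.6 Ma), and 510.6 − 10.29 = 500.31 Myr.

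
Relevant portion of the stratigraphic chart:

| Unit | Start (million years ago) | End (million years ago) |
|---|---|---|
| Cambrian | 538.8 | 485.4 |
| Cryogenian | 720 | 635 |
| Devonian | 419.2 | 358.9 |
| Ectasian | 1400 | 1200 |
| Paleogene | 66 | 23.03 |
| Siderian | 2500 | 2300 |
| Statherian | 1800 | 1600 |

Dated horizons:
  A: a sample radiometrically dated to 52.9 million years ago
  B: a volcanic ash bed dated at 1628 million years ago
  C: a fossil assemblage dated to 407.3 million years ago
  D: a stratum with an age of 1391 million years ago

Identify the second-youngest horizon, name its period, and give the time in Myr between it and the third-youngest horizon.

C, in the Devonian; 983.7 million years to D

Sorted youngest-first by Ma: A (52.9), C (407.3), D (1391), B (1628).
The second youngest is C at 407.3 Ma, which lies in 419.2–358.9 Ma: the Devonian.
The third youngest is D at 1391 Ma; separation = |407.3 − 1391| = 983.7 Myr.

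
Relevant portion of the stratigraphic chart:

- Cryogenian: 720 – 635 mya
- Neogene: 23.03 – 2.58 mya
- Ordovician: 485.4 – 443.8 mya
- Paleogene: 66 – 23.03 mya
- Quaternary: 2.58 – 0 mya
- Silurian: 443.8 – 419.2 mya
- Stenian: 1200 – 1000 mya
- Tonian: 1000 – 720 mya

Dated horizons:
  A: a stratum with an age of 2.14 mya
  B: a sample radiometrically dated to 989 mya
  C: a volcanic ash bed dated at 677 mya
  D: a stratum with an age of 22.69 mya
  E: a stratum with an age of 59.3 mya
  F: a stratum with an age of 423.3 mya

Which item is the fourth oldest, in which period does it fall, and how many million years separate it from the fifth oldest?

E, in the Paleogene; 36.61 million years to D

Sorted oldest-first by Ma: B (989), C (677), F (423.3), E (59.3), D (22.69), A (2.14).
The fourth oldest is E at 59.3 Ma, which lies in 66–23.03 Ma: the Paleogene.
The fifth oldest is D at 22.69 Ma; separation = |59.3 − 22.69| = 36.61 Myr.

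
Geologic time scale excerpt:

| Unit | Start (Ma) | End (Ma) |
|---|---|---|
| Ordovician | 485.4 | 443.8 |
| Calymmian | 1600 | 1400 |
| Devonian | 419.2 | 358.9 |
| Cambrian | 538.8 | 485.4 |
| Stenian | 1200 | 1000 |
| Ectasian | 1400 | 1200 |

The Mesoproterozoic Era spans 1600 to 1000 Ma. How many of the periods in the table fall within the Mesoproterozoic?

Periods inside 1600–1000 Ma: Calymmian, Ectasian, Stenian — 3 in total.

3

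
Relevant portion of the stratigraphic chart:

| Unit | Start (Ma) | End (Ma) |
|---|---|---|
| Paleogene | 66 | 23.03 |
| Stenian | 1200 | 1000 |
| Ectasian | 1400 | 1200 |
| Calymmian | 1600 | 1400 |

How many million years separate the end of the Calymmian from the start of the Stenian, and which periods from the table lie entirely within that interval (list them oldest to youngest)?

End of Calymmian = 1400 Ma; start of Stenian = 1200 Ma.
Gap = 1400 − 1200 = 200 Myr.
Periods wholly inside 1400–1200 Ma: Ectasian (1400–1200).

200 million years; Ectasian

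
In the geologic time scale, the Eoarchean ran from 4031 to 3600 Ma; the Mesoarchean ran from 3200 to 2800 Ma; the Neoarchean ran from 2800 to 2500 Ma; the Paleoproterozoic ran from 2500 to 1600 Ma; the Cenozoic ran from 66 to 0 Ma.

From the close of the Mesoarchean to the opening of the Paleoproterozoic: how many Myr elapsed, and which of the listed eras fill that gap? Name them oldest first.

300 million years; Neoarchean

The Mesoarchean closes at 2800 Ma and the Paleoproterozoic opens at 2500 Ma, so the interval is 2800 − 2500 = 300 Myr.
An era fits inside if it starts at or after 2800 Ma and ends at or before 2500 Ma; oldest first that gives Neoarchean.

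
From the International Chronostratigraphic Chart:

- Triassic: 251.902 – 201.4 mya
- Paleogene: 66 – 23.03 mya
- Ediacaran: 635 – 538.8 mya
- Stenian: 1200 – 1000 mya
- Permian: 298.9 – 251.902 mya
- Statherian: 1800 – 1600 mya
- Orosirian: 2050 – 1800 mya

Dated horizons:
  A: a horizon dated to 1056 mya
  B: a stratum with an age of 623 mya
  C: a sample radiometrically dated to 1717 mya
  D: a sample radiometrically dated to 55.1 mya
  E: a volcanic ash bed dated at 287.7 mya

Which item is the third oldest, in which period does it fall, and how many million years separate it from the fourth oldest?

B, in the Ediacaran; 335.3 million years to E

Larger Ma means older, so oldest first: C 1717 > A 1056 > B 623 > E 287.7 > D 55.1.
Counting 3 along gives B (623 Ma); the excerpt puts that inside the Ediacaran, 635–538.8 Ma.
Next in line is E (287.7 Ma), and 623 − 287.7 = 335.3 Myr.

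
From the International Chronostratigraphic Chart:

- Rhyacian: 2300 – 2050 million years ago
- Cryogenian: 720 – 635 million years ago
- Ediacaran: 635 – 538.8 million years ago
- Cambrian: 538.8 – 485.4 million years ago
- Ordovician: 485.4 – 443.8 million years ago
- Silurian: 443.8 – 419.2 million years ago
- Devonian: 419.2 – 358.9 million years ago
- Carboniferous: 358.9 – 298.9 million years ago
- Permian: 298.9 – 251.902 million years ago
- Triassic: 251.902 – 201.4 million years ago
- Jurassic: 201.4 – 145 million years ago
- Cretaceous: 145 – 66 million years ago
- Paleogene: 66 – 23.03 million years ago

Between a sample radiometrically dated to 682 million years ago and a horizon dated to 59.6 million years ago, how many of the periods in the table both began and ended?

10

The older date is 682 Ma and the younger is 59.6 Ma.
Periods with start < 682 and end > 59.6 Ma: Ediacaran (635–538.8), Cambrian (538.8–485.4), Ordovician (485.4–443.8), Silurian (443.8–419.2), Devonian (419.2–358.9), Carboniferous (358.9–298.9), Permian (298.9–251.902), Triassic (251.902–201.4), Jurassic (201.4–145), Cretaceous (145–66).
That is 10 complete periods.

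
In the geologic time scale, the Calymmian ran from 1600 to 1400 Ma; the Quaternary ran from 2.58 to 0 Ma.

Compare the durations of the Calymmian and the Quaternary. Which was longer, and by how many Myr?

Calymmian: 1600 − 1400 = 200 Myr.
Quaternary: 2.58 − 0 = 2.58 Myr.
Difference: 200 − 2.58 = 197.42 Myr, so the Calymmian was longer.

Calymmian, by 197.42 million years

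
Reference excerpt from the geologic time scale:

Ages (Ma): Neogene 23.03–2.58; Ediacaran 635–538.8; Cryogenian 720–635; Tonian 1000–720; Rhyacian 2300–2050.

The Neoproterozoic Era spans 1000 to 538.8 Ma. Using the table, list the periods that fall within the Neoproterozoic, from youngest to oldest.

Ediacaran, Cryogenian, Tonian

Periods with both bounds inside 1000–538.8 Ma: Ediacaran (635–538.8), Cryogenian (720–635), Tonian (1000–720).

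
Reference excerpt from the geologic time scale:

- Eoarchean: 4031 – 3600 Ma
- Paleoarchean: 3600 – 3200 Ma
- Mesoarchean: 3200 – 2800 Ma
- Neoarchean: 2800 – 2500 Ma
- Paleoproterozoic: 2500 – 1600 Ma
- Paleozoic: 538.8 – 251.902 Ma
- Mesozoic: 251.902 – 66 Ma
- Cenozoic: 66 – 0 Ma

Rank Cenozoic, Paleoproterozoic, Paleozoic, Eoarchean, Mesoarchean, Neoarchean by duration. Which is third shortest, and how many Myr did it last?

Neoarchean, 300 million years

Durations: Cenozoic 66; Paleoproterozoic 900; Paleozoic 286.898; Eoarchean 431; Mesoarchean 400; Neoarchean 300 Myr.
Sorted shortest-first: Cenozoic (66), Paleozoic (286.898), Neoarchean (300), Mesoarchean (400), Eoarchean (431), Paleoproterozoic (900).
The third shortest is Neoarchean at 300 Myr.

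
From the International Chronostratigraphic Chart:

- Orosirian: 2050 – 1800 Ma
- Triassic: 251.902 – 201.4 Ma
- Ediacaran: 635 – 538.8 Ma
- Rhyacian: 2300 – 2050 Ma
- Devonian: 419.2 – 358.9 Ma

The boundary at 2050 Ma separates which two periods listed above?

The Rhyacian ends at 2050 Ma and the Orosirian begins at 2050 Ma, so they share that boundary.

Rhyacian and Orosirian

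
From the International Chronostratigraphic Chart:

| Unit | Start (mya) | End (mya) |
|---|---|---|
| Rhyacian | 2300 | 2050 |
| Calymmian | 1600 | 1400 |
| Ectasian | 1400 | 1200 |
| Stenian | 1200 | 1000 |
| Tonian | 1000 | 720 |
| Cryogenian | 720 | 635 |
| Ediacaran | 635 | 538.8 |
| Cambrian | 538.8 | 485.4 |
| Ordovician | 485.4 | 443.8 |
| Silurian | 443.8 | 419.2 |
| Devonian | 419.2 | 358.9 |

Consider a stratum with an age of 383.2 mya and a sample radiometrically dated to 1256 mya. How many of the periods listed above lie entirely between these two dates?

The older date is 1256 Ma and the younger is 383.2 Ma.
Periods with start < 1256 and end > 383.2 Ma: Stenian (1200–1000), Tonian (1000–720), Cryogenian (720–635), Ediacaran (635–538.8), Cambrian (538.8–485.4), Ordovician (485.4–443.8), Silurian (443.8–419.2).
That is 7 complete periods.

7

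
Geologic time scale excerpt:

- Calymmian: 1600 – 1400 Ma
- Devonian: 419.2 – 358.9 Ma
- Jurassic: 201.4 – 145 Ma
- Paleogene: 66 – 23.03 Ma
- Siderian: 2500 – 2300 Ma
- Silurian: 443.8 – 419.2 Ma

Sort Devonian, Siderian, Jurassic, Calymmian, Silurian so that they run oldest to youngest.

Read off each span (Ma): Devonian 419.2–358.9; Siderian 2500–2300; Jurassic 201.4–145; Calymmian 1600–1400; Silurian 443.8–419.2.
Larger Ma is older, so oldest→youngest is Siderian, Calymmian, Silurian, Devonian, Jurassic.

Siderian, then Calymmian, then Silurian, then Devonian, then Jurassic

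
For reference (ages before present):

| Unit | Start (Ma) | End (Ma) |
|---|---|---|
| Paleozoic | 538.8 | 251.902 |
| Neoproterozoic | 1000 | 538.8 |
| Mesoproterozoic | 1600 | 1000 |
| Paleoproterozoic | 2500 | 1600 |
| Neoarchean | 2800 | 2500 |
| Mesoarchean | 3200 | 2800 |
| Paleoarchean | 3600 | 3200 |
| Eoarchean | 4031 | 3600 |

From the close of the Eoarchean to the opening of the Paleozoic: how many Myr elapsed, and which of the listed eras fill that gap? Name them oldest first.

3061.2 million years; Paleoarchean, Mesoarchean, Neoarchean, Paleoproterozoic, Mesoproterozoic, Neoproterozoic

End of Eoarchean = 3600 Ma; start of Paleozoic = 538.8 Ma.
Gap = 3600 − 538.8 = 3061.2 Myr.
Eras wholly inside 3600–538.8 Ma: Paleoarchean (3600–3200), Mesoarchean (3200–2800), Neoarchean (2800–2500), Paleoproterozoic (2500–1600), Mesoproterozoic (1600–1000), Neoproterozoic (1000–538.8).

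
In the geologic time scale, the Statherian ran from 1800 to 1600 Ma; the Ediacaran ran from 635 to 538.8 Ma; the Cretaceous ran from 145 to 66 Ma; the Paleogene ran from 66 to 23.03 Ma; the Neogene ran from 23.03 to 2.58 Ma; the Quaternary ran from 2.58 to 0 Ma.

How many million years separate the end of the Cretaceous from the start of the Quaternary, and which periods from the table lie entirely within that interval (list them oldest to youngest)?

63.42 million years; Paleogene, Neogene

End of Cretaceous = 66 Ma; start of Quaternary = 2.58 Ma.
Gap = 66 − 2.58 = 63.42 Myr.
Periods wholly inside 66–2.58 Ma: Paleogene (66–23.03), Neogene (23.03–2.58).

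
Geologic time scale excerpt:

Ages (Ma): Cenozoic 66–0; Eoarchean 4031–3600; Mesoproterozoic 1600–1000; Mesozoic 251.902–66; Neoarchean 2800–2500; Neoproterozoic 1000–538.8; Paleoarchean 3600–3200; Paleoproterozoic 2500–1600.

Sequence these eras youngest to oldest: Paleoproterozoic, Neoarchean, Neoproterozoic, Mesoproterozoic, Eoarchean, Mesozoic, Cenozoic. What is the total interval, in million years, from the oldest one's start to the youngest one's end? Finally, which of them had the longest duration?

Start ages (Ma): Eoarchean 4031, Neoarchean 2800, Paleoproterozoic 2500, Mesoproterozoic 1600, Neoproterozoic 1000, Mesozoic 251.902, Cenozoic 66.
Ordered youngest to oldest: Cenozoic, Mesozoic, Neoproterozoic, Mesoproterozoic, Paleoproterozoic, Neoarchean, Eoarchean.
Span = 4031 − 0 = 4031 Myr.
Durations: Neoarchean 300, Paleoproterozoic 900, Mesozoic 185.902, Eoarchean 431, Neoproterozoic 461.2, Cenozoic 66, Mesoproterozoic 600 → longest is Paleoproterozoic (900 Myr).

Cenozoic, Mesozoic, Neoproterozoic, Mesoproterozoic, Paleoproterozoic, Neoarchean, Eoarchean; total span 4031 Myr; longest is Paleoproterozoic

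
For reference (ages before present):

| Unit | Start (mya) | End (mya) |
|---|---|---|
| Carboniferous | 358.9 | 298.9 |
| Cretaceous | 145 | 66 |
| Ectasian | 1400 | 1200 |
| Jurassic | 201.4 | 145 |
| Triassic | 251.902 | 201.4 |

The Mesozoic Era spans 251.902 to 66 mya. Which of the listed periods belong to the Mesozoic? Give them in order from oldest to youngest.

Triassic, Jurassic, Cretaceous

Periods with both bounds inside 251.902–66 Ma: Triassic (251.902–201.4), Jurassic (201.4–145), Cretaceous (145–66).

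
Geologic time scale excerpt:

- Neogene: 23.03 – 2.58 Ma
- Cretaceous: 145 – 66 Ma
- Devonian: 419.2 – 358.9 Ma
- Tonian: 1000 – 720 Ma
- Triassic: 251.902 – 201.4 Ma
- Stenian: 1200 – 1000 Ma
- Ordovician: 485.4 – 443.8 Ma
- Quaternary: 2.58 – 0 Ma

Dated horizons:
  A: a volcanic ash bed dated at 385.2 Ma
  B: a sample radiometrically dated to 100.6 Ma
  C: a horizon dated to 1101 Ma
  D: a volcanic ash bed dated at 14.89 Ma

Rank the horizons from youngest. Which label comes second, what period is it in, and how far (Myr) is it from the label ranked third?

Smaller Ma means younger, so youngest first: D 14.89 < B 100.6 < A 385.2 < C 1101.
Counting 2 along gives B (100.6 Ma); the excerpt puts that inside the Cretaceous, 145–66 Ma.
Next in line is A (385.2 Ma), and 385.2 − 100.6 = 284.6 Myr.

B, in the Cretaceous; 284.6 million years to A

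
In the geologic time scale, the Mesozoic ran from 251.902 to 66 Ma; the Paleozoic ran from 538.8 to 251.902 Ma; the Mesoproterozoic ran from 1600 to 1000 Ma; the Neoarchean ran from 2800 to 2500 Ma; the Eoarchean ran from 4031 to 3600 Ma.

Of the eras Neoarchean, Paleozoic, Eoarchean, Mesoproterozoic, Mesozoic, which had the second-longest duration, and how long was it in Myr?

Eoarchean, 431 million years

Durations: Neoarchean 300; Paleozoic 286.898; Eoarchean 431; Mesoproterozoic 600; Mesozoic 185.902 Myr.
Sorted longest-first: Mesoproterozoic (600), Eoarchean (431), Neoarchean (300), Paleozoic (286.898), Mesozoic (185.902).
The second longest is Eoarchean at 431 Myr.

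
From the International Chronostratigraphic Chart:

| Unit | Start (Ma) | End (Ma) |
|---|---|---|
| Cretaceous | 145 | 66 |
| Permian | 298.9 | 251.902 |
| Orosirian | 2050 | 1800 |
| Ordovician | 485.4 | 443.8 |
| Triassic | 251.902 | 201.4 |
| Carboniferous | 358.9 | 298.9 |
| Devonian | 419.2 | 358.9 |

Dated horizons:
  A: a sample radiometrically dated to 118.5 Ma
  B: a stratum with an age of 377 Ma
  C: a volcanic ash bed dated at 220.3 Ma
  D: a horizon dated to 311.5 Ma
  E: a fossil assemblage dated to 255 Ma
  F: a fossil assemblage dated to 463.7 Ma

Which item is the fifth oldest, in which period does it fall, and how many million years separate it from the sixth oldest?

C, in the Triassic; 101.8 million years to A

Larger Ma means older, so oldest first: F 463.7 > B 377 > D 311.5 > E 255 > C 220.3 > A 118.5.
Counting 5 along gives C (220.3 Ma); the excerpt puts that inside the Triassic, 251.902–201.4 Ma.
Next in line is A (118.5 Ma), and 220.3 − 118.5 = 101.8 Myr.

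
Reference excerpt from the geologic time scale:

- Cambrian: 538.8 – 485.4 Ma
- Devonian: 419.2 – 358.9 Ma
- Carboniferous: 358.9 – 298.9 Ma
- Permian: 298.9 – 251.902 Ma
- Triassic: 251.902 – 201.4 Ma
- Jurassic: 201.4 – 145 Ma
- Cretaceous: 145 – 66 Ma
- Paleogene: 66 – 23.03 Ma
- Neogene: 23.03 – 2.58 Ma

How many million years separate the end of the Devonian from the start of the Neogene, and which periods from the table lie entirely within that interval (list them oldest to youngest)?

335.87 million years; Carboniferous, Permian, Triassic, Jurassic, Cretaceous, Paleogene

End of Devonian = 358.9 Ma; start of Neogene = 23.03 Ma.
Gap = 358.9 − 23.03 = 335.87 Myr.
Periods wholly inside 358.9–23.03 Ma: Carboniferous (358.9–298.9), Permian (298.9–251.902), Triassic (251.902–201.4), Jurassic (201.4–145), Cretaceous (145–66), Paleogene (66–23.03).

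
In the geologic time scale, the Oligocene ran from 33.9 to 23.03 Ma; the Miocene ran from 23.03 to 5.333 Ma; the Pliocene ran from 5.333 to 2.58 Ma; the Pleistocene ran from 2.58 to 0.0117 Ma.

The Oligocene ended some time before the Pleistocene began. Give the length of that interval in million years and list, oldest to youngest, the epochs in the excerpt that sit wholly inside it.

20.45 million years; Miocene, Pliocene

The Oligocene closes at 23.03 Ma and the Pleistocene opens at 2.58 Ma, so the interval is 23.03 − 2.58 = 20.45 Myr.
An epoch fits inside if it starts at or after 23.03 Ma and ends at or before 2.58 Ma; oldest first that gives Miocene, Pliocene.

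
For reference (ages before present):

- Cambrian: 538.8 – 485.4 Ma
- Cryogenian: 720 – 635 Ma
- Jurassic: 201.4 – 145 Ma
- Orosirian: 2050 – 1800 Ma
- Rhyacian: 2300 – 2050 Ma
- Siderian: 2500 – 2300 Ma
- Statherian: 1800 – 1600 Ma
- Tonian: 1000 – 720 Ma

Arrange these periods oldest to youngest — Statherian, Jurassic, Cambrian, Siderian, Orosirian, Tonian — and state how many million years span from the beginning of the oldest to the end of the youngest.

Siderian → Orosirian → Statherian → Tonian → Cambrian → Jurassic; total span 2355 Myr

Start ages (Ma): Siderian 2500, Orosirian 2050, Statherian 1800, Tonian 1000, Cambrian 538.8, Jurassic 201.4.
Ordered oldest to youngest: Siderian, Orosirian, Statherian, Tonian, Cambrian, Jurassic.
Span = 2500 − 145 = 2355 Myr.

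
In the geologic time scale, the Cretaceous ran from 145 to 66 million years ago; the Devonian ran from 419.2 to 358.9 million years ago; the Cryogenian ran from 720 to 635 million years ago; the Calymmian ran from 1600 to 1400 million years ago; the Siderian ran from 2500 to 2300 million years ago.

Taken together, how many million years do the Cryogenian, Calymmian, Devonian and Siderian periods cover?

545.3 million years

Each duration: Cryogenian = 85; Calymmian = 200; Devonian = 60.3; Siderian = 200.
Sum: 85 + 200 + 60.3 + 200 = 545.3 Myr.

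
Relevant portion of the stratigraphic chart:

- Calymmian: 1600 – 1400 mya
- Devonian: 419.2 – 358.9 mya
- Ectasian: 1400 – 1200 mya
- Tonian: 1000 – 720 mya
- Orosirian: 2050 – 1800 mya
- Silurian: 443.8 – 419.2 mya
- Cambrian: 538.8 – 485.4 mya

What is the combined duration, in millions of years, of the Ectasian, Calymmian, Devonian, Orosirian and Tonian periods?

Each duration: Ectasian = 200; Calymmian = 200; Devonian = 60.3; Orosirian = 250; Tonian = 280.
Sum: 200 + 200 + 60.3 + 250 + 280 = 990.3 Myr.

990.3 million years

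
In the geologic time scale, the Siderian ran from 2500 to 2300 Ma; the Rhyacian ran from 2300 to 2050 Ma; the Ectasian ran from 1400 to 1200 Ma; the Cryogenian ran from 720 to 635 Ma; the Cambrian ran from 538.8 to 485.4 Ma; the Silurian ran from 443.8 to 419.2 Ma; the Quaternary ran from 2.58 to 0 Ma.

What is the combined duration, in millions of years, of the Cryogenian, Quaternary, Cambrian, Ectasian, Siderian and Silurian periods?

565.58 million years

Duration is start − end for each: (720 − 635) + (2.58 − 0) + (538.8 − 485.4) + (1400 − 1200) + (2500 − 2300) + (443.8 − 419.2).
That is 85 + 2.58 + 53.4 + 200 + 200 + 24.6, which totals 565.58 million years.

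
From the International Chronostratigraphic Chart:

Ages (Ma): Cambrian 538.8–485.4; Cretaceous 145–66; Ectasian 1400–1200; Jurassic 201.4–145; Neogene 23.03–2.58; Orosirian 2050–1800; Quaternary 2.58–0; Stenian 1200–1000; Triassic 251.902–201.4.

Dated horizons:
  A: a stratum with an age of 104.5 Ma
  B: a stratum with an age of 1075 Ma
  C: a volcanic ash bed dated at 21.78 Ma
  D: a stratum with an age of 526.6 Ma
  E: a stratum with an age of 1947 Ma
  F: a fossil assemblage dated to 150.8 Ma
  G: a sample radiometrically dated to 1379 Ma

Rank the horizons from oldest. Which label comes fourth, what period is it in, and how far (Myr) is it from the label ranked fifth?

Larger Ma means older, so oldest first: E 1947 > G 1379 > B 1075 > D 526.6 > F 150.8 > A 104.5 > C 21.78.
Counting 4 along gives D (526.6 Ma); the excerpt puts that inside the Cambrian, 538.8–485.4 Ma.
Next in line is F (150.8 Ma), and 526.6 − 150.8 = 375.8 Myr.

D, in the Cambrian; 375.8 million years to F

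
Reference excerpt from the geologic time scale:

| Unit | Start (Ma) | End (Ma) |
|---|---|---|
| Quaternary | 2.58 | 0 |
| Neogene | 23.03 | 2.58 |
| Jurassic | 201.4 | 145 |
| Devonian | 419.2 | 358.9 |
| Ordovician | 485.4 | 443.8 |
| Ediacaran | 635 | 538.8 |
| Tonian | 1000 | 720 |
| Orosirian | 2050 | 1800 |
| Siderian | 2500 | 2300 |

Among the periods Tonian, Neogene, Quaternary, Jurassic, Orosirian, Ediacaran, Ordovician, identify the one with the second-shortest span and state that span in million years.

Neogene, 20.45 million years

Durations: Tonian 280; Neogene 20.45; Quaternary 2.58; Jurassic 56.4; Orosirian 250; Ediacaran 96.2; Ordovician 41.6 Myr.
Sorted shortest-first: Quaternary (2.58), Neogene (20.45), Ordovician (41.6), Jurassic (56.4), Ediacaran (96.2), Orosirian (250), Tonian (280).
The second shortest is Neogene at 20.45 Myr.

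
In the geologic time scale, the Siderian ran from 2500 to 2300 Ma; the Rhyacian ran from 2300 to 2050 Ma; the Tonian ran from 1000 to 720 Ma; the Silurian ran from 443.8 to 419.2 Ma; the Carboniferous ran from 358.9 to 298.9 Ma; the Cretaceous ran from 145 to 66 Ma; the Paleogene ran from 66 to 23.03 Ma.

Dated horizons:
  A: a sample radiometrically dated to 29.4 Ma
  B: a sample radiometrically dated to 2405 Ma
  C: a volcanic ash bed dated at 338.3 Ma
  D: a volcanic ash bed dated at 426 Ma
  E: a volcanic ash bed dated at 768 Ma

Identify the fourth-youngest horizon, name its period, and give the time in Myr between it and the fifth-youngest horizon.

E, in the Tonian; 1637 million years to B

Sorted youngest-first by Ma: A (29.4), C (338.3), D (426), E (768), B (2405).
The fourth youngest is E at 768 Ma, which lies in 1000–720 Ma: the Tonian.
The fifth youngest is B at 2405 Ma; separation = |768 − 2405| = 1637 Myr.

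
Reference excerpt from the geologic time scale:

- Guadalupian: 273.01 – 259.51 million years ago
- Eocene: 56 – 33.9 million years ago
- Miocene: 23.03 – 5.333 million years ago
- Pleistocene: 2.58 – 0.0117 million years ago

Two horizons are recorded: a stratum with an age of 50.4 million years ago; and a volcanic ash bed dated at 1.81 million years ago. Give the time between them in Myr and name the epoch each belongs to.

48.59 million years apart; the first in the Eocene, the second in the Pleistocene

Elapsed time: 50.4 − 1.81 = 48.59 Myr.
50.4 Ma lies within 56–33.9 Ma: Eocene.
1.81 Ma lies within 2.58–0.0117 Ma: Pleistocene.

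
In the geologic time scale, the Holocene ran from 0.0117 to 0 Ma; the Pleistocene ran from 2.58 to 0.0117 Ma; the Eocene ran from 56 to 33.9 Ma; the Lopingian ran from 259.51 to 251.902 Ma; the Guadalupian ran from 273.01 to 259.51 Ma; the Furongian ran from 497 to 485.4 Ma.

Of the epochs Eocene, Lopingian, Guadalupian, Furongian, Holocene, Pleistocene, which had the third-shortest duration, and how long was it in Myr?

Durations: Eocene 22.1; Lopingian 7.608; Guadalupian 13.5; Furongian 11.6; Holocene 0.0117; Pleistocene 2.5683 Myr.
Sorted shortest-first: Holocene (0.0117), Pleistocene (2.5683), Lopingian (7.608), Furongian (11.6), Guadalupian (13.5), Eocene (22.1).
The third shortest is Lopingian at 7.608 Myr.

Lopingian, 7.608 million years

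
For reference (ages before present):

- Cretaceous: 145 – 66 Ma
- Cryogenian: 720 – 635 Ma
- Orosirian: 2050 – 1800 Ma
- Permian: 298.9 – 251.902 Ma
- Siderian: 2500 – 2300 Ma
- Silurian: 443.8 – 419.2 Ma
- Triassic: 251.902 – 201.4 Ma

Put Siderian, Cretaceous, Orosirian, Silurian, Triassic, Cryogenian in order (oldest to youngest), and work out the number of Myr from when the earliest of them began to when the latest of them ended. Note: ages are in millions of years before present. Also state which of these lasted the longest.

Siderian, Orosirian, Cryogenian, Silurian, Triassic, Cretaceous; total span 2434 Myr; longest is Orosirian

Start ages (Ma): Siderian 2500, Orosirian 2050, Cryogenian 720, Silurian 443.8, Triassic 251.902, Cretaceous 145.
Ordered oldest to youngest: Siderian, Orosirian, Cryogenian, Silurian, Triassic, Cretaceous.
Span = 2500 − 66 = 2434 Myr.
Durations: Triassic 50.502, Siderian 200, Cryogenian 85, Cretaceous 79, Orosirian 250, Silurian 24.6 → longest is Orosirian (250 Myr).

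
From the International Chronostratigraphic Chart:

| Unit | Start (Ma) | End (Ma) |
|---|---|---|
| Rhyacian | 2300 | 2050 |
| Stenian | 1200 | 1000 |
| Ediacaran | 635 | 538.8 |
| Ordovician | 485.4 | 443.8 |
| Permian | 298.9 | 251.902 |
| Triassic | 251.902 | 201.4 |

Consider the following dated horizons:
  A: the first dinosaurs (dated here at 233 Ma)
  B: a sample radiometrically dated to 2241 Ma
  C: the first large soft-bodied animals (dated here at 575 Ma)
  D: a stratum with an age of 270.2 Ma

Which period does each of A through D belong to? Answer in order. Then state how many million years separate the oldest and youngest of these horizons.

A — Triassic; B — Rhyacian; C — Ediacaran; D — Permian; span 2008 million years

A: 233 Ma lies in 251.902–201.4 Ma, so Triassic.
B: 2241 Ma lies in 2300–2050 Ma, so Rhyacian.
C: 575 Ma lies in 635–538.8 Ma, so Ediacaran.
D: 270.2 Ma lies in 298.9–251.902 Ma, so Permian.
Oldest = 2241 Ma, youngest = 233 Ma → span 2008 Myr.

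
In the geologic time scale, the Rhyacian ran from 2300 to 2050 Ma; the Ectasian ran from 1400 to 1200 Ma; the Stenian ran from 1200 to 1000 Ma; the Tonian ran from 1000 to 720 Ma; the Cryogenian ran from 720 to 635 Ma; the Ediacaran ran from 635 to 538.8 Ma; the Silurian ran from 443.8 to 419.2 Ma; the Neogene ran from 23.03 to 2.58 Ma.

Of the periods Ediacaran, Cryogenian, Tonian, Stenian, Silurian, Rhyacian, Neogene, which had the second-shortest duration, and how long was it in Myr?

Start − end for each: Ediacaran 635 − 538.8 = 96.2; Cryogenian 720 − 635 = 85; Tonian 1000 − 720 = 280; Stenian 1200 − 1000 = 200; Silurian 443.8 − 419.2 = 24.6; Rhyacian 2300 − 2050 = 250; Neogene 23.03 − 2.58 = 20.45.
Ranking these from shortest: Neogene < Silurian < Cryogenian < Ediacaran < Stenian < Rhyacian < Tonian.
Position 2 in that ranking is Silurian, which lasted 24.6 Myr.

Silurian, 24.6 million years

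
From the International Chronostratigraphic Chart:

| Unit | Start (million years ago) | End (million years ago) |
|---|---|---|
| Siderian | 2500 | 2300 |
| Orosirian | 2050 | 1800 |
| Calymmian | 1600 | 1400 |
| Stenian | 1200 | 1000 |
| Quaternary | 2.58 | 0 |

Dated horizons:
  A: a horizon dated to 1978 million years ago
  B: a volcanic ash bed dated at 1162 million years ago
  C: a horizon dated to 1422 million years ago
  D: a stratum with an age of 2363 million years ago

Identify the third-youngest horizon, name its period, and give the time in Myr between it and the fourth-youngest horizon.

A, in the Orosirian; 385 million years to D

Smaller Ma means younger, so youngest first: B 1162 < C 1422 < A 1978 < D 2363.
Counting 3 along gives A (1978 Ma); the excerpt puts that inside the Orosirian, 2050–1800 Ma.
Next in line is D (2363 Ma), and 2363 − 1978 = 385 Myr.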